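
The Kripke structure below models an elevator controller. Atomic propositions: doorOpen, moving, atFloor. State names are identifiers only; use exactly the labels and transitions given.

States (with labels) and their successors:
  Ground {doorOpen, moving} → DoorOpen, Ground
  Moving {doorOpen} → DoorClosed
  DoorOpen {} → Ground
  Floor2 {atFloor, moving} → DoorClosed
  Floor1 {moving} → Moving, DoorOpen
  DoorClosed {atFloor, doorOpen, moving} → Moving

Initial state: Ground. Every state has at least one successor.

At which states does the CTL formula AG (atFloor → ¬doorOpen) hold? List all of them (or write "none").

{Ground, DoorOpen}

States satisfying atFloor → ¬doorOpen: {Ground, Moving, DoorOpen, Floor2, Floor1}.
States satisfying AG (atFloor → ¬doorOpen): {Ground, DoorOpen}.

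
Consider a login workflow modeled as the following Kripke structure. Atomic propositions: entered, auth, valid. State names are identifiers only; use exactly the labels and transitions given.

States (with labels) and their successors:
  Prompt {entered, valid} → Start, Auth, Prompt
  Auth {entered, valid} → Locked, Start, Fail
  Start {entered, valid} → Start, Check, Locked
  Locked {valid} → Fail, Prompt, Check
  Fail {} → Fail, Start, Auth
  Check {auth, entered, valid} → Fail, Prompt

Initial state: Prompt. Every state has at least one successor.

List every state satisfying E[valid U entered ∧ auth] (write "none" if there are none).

States satisfying valid: {Prompt, Auth, Start, Locked, Check}.
States satisfying entered ∧ auth: {Check}.
States satisfying E[valid U entered ∧ auth]: {Prompt, Auth, Start, Locked, Check}.

{Prompt, Auth, Start, Locked, Check}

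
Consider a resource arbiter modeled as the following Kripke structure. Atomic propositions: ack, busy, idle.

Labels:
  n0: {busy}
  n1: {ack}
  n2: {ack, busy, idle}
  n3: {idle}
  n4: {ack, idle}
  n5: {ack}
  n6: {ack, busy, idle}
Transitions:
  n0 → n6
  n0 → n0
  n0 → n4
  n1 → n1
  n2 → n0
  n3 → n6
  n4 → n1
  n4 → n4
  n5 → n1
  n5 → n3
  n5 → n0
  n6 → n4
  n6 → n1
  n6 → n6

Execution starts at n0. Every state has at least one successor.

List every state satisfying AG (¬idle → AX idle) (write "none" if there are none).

States satisfying ¬idle → AX idle: {n2, n3, n4, n6}.
States satisfying AG (¬idle → AX idle): ∅.

none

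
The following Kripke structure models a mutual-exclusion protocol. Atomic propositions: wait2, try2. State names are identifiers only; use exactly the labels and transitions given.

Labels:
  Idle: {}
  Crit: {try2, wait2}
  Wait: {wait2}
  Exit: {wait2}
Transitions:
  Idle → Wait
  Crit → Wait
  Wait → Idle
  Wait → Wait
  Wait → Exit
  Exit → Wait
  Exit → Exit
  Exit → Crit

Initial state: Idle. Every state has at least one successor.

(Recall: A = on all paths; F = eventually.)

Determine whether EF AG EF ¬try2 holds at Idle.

Satisfied

States satisfying AG EF ¬try2: {Idle, Crit, Wait, Exit}.
States satisfying EF AG EF ¬try2: {Idle, Crit, Wait, Exit}.
Some path from Idle reaches a state where AG EF ¬try2 holds.
Idle ∈ Sat(EF AG EF ¬try2).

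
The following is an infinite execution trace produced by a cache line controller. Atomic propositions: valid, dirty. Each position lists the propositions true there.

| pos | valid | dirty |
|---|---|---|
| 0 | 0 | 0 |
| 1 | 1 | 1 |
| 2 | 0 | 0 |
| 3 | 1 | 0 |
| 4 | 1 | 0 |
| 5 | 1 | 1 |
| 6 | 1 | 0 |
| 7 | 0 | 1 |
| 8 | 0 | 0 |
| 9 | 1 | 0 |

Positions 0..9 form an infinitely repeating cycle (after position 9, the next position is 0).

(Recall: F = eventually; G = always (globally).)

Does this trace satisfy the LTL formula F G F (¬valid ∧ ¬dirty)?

Satisfied

G F (¬valid ∧ ¬dirty) holds at position 0, which is reachable from 0, so F G F (¬valid ∧ ¬dirty) holds.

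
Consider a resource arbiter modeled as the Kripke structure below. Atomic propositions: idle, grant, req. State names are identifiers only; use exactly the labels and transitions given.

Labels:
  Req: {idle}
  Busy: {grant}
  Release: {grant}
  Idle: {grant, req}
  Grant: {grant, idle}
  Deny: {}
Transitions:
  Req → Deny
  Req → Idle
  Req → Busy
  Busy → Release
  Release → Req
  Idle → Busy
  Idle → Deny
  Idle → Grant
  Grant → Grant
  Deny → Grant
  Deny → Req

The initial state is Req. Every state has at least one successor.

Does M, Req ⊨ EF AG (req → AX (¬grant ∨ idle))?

States satisfying AG (req → AX (¬grant ∨ idle)): {Grant}.
States satisfying EF AG (req → AX (¬grant ∨ idle)): {Req, Busy, Release, Idle, Grant, Deny}.
Some path from Req reaches a state where AG (req → AX (¬grant ∨ idle)) holds.
Req ∈ Sat(EF AG (req → AX (¬grant ∨ idle))).

Yes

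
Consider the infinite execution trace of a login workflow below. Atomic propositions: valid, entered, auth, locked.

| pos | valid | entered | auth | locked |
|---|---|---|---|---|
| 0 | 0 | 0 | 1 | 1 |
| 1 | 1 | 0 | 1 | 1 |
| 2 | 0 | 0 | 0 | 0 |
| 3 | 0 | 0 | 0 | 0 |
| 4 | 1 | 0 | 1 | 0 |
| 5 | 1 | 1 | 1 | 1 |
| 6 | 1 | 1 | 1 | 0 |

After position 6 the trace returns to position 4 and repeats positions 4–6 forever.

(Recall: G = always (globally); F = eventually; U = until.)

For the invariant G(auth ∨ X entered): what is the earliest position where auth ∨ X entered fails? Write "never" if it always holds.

2

Check auth ∨ X entered at each position in order: 0 ✓, 1 ✓.
At position 2 the labels are {} and the next position 3 has {}, so auth ∨ X entered is false there. This is the first violation.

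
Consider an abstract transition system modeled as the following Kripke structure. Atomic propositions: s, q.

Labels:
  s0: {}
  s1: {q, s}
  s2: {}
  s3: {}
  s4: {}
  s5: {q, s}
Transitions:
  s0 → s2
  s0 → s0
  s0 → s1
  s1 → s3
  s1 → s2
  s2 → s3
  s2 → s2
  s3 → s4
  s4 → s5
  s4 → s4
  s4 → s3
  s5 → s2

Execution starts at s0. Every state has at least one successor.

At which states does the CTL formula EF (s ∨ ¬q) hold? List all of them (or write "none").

{s0, s1, s2, s3, s4, s5}

States satisfying s ∨ ¬q: {s0, s1, s2, s3, s4, s5}.
States satisfying EF (s ∨ ¬q): {s0, s1, s2, s3, s4, s5}.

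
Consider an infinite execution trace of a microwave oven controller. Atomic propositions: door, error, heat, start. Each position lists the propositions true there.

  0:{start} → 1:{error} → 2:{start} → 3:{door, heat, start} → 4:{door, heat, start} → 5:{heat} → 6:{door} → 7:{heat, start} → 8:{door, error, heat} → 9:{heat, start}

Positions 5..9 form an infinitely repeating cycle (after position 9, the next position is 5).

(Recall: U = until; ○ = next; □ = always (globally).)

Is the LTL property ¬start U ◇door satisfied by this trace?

Walking from position 0: ◇door first holds at position 0, and ¬start holds at every earlier position along the way, so ¬start U ◇door holds.

Holds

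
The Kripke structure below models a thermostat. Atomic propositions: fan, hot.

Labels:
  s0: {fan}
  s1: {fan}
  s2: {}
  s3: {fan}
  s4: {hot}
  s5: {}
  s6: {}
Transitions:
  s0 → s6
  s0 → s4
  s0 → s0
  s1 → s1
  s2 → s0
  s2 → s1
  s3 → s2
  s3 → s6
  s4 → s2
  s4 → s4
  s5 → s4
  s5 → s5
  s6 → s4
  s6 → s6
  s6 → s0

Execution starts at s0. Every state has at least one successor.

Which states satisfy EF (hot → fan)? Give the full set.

States satisfying hot → fan: {s0, s1, s2, s3, s5, s6}.
States satisfying EF (hot → fan): {s0, s1, s2, s3, s4, s5, s6}.

{s0, s1, s2, s3, s4, s5, s6}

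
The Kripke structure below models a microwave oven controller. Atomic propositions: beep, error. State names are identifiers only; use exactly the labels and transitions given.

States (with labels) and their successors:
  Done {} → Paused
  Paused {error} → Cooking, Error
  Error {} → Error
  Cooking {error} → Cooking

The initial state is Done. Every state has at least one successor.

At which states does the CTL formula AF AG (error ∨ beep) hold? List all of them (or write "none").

States satisfying AG (error ∨ beep): {Cooking}.
States satisfying AF AG (error ∨ beep): {Cooking}.

{Cooking}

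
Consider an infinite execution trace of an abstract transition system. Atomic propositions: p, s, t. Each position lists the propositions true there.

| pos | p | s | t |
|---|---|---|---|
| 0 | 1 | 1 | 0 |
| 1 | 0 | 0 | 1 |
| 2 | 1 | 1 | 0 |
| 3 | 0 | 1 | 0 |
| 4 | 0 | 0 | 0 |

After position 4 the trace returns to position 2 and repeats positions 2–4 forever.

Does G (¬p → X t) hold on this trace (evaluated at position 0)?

¬p → X t must hold at every position from 0 onward. It fails at position 1, so G (¬p → X t) is false.
Positions where ¬p holds: 1, 3, 4.
Check X t at each: 1→fails, 3→fails, 4→fails.

Violated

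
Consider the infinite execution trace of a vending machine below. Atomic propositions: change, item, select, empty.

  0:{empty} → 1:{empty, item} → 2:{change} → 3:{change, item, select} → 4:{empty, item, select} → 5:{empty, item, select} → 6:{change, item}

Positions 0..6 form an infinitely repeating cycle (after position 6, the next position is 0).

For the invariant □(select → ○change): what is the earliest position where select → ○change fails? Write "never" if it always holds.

Check select → ○change at each position in order: 0 ✓, 1 ✓, 2 ✓.
At position 3 the labels are {change, item, select} and the next position 4 has {empty, item, select}, so select → ○change is false there. This is the first violation.

3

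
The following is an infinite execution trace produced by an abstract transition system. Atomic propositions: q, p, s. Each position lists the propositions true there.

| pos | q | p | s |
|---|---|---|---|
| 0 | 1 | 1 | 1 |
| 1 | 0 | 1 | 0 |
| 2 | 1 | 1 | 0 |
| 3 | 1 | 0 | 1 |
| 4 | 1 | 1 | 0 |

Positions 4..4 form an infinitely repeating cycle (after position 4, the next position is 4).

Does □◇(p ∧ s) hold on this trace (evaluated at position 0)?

No

◇(p ∧ s) must hold at every position from 0 onward. It fails at position 1, so □◇(p ∧ s) is false.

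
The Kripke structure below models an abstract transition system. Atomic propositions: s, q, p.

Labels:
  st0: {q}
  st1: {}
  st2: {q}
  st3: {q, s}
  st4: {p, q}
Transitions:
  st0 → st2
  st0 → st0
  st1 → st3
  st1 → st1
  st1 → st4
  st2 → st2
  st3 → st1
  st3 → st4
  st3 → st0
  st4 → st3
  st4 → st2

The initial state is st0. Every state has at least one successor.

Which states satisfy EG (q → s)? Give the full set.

{st1, st3}

States satisfying q → s: {st1, st3}.
States satisfying EG (q → s): {st1, st3}.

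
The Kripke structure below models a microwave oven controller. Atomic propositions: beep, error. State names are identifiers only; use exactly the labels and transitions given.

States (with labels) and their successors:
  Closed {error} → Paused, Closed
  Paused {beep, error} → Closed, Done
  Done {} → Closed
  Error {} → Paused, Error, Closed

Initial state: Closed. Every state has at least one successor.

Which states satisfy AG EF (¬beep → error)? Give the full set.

States satisfying EF (¬beep → error): {Closed, Paused, Done, Error}.
States satisfying AG EF (¬beep → error): {Closed, Paused, Done, Error}.

{Closed, Paused, Done, Error}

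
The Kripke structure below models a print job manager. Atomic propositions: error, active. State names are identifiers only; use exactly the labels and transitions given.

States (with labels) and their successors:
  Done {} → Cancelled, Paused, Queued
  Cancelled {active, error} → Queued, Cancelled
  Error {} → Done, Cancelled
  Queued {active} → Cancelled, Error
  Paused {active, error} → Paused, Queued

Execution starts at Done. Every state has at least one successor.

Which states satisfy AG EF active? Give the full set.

States satisfying EF active: {Done, Cancelled, Error, Queued, Paused}.
States satisfying AG EF active: {Done, Cancelled, Error, Queued, Paused}.

{Done, Cancelled, Error, Queued, Paused}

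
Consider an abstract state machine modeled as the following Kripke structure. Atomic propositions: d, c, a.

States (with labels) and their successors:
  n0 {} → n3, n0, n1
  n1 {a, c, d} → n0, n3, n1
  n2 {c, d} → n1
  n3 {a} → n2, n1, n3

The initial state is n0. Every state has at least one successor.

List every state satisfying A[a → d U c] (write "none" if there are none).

States satisfying a → d: {n0, n1, n2}.
States satisfying c: {n1, n2}.
States satisfying A[a → d U c]: {n1, n2}.

{n1, n2}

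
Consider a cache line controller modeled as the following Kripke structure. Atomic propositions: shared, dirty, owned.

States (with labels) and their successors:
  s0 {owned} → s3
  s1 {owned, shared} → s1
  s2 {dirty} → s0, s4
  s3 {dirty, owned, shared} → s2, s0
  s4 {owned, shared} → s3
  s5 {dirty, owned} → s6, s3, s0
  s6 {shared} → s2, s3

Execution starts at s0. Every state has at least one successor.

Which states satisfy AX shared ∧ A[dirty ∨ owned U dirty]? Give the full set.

{s0, s4}

States satisfying shared: {s1, s3, s4, s6}.
States satisfying AX shared: {s0, s1, s4}.
States satisfying dirty ∨ owned: {s0, s1, s2, s3, s4, s5}.
States satisfying dirty: {s2, s3, s5}.
States satisfying A[dirty ∨ owned U dirty]: {s0, s2, s3, s4, s5}.
States satisfying AX shared ∧ A[dirty ∨ owned U dirty]: {s0, s4}.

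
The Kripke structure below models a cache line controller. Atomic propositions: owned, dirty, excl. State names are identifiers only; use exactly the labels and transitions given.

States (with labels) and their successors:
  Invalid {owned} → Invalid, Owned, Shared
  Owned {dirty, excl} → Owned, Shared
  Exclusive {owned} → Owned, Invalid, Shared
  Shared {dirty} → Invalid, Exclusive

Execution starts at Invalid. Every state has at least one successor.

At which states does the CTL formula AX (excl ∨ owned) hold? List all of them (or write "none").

States satisfying excl ∨ owned: {Invalid, Owned, Exclusive}.
States satisfying AX (excl ∨ owned): {Shared}.

{Shared}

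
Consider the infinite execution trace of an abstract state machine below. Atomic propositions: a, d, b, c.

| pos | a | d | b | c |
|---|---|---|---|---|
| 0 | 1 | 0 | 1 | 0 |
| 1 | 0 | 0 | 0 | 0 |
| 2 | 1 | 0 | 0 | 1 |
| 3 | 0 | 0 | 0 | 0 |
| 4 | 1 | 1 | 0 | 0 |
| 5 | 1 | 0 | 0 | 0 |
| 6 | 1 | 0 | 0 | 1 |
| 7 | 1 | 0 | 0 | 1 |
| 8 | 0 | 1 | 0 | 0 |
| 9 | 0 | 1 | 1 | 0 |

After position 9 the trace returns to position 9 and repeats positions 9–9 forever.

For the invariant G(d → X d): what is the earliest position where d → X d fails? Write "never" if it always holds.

4

Check d → X d at each position in order: 0 ✓, 1 ✓, 2 ✓, 3 ✓.
At position 4 the labels are {a, d} and the next position 5 has {a}, so d → X d is false there. This is the first violation.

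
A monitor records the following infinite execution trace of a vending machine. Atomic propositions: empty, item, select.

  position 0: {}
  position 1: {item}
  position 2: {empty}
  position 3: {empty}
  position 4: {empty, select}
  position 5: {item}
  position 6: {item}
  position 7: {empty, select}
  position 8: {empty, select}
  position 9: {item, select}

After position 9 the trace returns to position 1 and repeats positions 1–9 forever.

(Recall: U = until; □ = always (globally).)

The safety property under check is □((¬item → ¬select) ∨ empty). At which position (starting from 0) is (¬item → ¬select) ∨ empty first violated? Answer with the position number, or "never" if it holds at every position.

never

(¬item → ¬select) ∨ empty holds at every position 0..9, and those are all the positions the trace ever visits, so the invariant □((¬item → ¬select) ∨ empty) is never violated.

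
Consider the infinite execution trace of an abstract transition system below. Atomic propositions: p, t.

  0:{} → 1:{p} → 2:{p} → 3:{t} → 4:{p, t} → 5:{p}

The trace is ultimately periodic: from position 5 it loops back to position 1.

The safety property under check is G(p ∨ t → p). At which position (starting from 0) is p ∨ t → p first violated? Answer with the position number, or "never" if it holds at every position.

Check p ∨ t → p at each position in order: 0 ✓, 1 ✓, 2 ✓.
At position 3 the labels are {t}, so p ∨ t → p is false there. This is the first violation.

3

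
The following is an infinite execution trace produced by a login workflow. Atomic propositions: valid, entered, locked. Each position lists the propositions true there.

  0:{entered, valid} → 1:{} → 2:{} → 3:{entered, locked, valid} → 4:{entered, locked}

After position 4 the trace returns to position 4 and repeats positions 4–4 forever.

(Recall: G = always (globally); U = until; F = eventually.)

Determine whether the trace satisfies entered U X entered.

No

Walking from position 0: at position 1, X entered has not yet held and entered fails, so entered U X entered is false.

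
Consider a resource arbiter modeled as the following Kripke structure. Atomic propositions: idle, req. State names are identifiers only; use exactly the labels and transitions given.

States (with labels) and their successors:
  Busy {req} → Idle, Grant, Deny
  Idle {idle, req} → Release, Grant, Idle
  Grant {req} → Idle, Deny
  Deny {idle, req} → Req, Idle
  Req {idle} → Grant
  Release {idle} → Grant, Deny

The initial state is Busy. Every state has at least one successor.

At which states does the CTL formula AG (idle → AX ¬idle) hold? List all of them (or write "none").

States satisfying idle → AX ¬idle: {Busy, Grant, Req}.
States satisfying AG (idle → AX ¬idle): ∅.

none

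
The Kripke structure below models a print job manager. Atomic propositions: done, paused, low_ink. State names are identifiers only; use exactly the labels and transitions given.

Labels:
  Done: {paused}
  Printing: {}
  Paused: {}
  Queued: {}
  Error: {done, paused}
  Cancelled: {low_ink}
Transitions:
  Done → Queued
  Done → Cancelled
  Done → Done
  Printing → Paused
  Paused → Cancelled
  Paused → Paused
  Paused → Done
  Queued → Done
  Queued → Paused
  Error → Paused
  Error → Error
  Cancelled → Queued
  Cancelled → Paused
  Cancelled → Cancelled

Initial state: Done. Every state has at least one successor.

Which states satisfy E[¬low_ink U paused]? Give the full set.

{Done, Printing, Paused, Queued, Error}

States satisfying ¬low_ink: {Done, Printing, Paused, Queued, Error}.
States satisfying paused: {Done, Error}.
States satisfying E[¬low_ink U paused]: {Done, Printing, Paused, Queued, Error}.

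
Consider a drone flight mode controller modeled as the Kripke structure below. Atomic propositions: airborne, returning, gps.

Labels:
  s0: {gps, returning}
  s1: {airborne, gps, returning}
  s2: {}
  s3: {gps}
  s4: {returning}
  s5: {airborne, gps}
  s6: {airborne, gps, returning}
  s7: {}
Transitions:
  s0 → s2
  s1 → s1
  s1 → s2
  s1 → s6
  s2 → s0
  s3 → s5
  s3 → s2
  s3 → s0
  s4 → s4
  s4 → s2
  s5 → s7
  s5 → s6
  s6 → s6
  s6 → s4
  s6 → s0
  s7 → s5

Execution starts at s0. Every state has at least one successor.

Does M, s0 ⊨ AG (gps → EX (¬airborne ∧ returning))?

Violated

States satisfying gps → EX (¬airborne ∧ returning): {s2, s3, s4, s6, s7}.
States satisfying AG (gps → EX (¬airborne ∧ returning)): ∅.
s0 is reachable from s0 and violates gps → EX (¬airborne ∧ returning), so AG fails at s0.
s0 ∉ Sat(AG (gps → EX (¬airborne ∧ returning))).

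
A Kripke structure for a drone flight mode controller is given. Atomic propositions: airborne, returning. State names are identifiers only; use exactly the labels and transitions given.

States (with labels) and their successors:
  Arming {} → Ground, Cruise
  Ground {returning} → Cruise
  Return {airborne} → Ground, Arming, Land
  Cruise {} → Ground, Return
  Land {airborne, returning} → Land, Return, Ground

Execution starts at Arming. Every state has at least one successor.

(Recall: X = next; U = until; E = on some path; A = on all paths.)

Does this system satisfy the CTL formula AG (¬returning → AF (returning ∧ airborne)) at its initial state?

States satisfying ¬returning → AF (returning ∧ airborne): {Ground, Land}.
States satisfying AG (¬returning → AF (returning ∧ airborne)): ∅.
Arming is reachable from Arming and violates ¬returning → AF (returning ∧ airborne), so AG fails at Arming.
Arming ∉ Sat(AG (¬returning → AF (returning ∧ airborne))).

No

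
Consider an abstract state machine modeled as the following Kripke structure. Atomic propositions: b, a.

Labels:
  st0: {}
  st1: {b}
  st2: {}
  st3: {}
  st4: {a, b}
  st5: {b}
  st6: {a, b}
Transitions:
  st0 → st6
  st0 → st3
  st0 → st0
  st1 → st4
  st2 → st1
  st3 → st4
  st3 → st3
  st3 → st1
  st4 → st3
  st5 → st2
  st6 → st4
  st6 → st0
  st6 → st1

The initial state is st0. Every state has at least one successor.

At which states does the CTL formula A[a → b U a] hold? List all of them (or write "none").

{st1, st2, st4, st5, st6}

States satisfying a → b: {st0, st1, st2, st3, st4, st5, st6}.
States satisfying a: {st4, st6}.
States satisfying A[a → b U a]: {st1, st2, st4, st5, st6}.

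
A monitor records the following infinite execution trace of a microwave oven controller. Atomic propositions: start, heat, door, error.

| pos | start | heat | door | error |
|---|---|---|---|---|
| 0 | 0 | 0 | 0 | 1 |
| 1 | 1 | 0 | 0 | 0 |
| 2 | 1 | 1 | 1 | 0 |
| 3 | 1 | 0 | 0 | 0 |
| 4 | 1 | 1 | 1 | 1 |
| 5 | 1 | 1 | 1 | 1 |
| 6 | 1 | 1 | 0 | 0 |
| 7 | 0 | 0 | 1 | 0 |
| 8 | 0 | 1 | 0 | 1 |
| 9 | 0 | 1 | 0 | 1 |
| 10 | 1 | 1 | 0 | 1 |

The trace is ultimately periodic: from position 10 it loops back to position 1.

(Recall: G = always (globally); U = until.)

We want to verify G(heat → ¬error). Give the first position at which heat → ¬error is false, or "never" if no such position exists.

Check heat → ¬error at each position in order: 0 ✓, 1 ✓, 2 ✓, 3 ✓.
At position 4 the labels are {door, error, heat, start}, so heat → ¬error is false there. This is the first violation.

4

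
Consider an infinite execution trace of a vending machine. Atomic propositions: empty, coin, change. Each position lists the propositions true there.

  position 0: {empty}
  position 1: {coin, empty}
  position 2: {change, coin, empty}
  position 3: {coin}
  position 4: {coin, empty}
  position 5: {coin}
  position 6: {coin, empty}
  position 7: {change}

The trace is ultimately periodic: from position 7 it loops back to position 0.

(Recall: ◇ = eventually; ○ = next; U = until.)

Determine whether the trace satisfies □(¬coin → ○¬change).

¬coin → ○¬change holds at every position 0..7, and those are all positions ever visited, so □(¬coin → ○¬change) holds.
Positions where ¬coin holds: 0, 7.
Check ○¬change at each: 0→ok, 7→ok.

Holds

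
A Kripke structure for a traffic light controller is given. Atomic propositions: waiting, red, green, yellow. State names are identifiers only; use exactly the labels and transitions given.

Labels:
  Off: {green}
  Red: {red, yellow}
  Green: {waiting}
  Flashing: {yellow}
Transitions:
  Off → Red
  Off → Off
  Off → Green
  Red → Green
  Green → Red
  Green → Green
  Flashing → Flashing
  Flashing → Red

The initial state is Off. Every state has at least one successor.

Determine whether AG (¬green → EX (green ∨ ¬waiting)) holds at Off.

States satisfying ¬green → EX (green ∨ ¬waiting): {Off, Green, Flashing}.
States satisfying AG (¬green → EX (green ∨ ¬waiting)): ∅.
Red is reachable from Off and violates ¬green → EX (green ∨ ¬waiting), so AG fails at Off.
Off ∉ Sat(AG (¬green → EX (green ∨ ¬waiting))).

Does not hold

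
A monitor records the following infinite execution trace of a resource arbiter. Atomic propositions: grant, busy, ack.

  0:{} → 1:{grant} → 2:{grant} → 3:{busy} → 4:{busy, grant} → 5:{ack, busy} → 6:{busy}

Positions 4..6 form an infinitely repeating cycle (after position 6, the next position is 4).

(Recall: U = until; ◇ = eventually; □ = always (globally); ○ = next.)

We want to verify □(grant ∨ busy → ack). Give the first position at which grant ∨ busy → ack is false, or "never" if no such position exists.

1

Check grant ∨ busy → ack at each position in order: 0 ✓.
At position 1 the labels are {grant}, so grant ∨ busy → ack is false there. This is the first violation.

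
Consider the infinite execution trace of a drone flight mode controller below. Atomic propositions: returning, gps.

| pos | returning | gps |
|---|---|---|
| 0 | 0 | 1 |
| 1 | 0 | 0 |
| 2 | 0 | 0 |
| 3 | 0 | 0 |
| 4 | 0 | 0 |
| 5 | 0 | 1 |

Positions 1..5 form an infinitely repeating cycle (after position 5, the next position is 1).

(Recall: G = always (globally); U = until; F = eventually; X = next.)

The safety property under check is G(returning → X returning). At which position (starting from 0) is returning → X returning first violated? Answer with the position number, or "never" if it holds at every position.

returning → X returning holds at every position 0..5, and those are all the positions the trace ever visits, so the invariant G(returning → X returning) is never violated.

never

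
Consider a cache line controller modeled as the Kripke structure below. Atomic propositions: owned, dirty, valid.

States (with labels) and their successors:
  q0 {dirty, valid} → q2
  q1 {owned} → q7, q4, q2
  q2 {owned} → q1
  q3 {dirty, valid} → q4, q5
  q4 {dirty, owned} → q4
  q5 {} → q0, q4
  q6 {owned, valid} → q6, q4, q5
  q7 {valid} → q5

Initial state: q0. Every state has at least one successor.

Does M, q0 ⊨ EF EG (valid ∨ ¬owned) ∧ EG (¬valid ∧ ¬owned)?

Does not hold

States satisfying EG (valid ∨ ¬owned): {q6}.
States satisfying EF EG (valid ∨ ¬owned): {q6}.
States satisfying ¬valid ∧ ¬owned: {q5}.
States satisfying EG (¬valid ∧ ¬owned): ∅.
States satisfying EF EG (valid ∨ ¬owned) ∧ EG (¬valid ∧ ¬owned): ∅.
q0 ∉ Sat(EF EG (valid ∨ ¬owned) ∧ EG (¬valid ∧ ¬owned)).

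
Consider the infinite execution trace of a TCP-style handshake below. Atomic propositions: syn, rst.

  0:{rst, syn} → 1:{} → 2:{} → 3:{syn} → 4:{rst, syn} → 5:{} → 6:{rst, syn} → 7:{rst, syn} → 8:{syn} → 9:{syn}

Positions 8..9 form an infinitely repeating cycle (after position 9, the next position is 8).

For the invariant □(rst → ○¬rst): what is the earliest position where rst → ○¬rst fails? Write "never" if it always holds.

Check rst → ○¬rst at each position in order: 0 ✓, 1 ✓, 2 ✓, 3 ✓, 4 ✓, 5 ✓.
At position 6 the labels are {rst, syn} and the next position 7 has {rst, syn}, so rst → ○¬rst is false there. This is the first violation.

6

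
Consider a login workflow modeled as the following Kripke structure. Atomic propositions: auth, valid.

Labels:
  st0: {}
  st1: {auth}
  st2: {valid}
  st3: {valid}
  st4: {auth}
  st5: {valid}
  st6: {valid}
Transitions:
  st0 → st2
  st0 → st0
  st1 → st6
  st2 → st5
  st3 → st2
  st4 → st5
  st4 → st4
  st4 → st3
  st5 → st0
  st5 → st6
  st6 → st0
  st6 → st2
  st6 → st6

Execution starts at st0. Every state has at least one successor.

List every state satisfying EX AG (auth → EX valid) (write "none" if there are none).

{st0, st1, st2, st3, st4, st5, st6}

States satisfying AG (auth → EX valid): {st0, st1, st2, st3, st4, st5, st6}.
States satisfying EX AG (auth → EX valid): {st0, st1, st2, st3, st4, st5, st6}.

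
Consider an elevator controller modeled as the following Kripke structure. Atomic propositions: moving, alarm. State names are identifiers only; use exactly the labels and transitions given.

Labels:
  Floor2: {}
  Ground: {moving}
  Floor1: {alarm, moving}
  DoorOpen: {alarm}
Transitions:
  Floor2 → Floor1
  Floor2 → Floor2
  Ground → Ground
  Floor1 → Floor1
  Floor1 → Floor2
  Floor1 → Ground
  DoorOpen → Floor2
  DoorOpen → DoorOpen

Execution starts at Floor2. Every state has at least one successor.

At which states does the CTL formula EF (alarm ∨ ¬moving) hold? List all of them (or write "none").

States satisfying alarm ∨ ¬moving: {Floor2, Floor1, DoorOpen}.
States satisfying EF (alarm ∨ ¬moving): {Floor2, Floor1, DoorOpen}.

{Floor2, Floor1, DoorOpen}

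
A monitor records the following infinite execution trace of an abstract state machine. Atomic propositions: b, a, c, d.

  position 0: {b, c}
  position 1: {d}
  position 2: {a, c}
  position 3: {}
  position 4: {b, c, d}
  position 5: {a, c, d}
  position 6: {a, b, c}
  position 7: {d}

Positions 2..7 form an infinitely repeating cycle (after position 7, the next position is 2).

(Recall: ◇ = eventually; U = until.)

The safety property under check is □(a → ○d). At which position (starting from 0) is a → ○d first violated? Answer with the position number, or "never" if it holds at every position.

Check a → ○d at each position in order: 0 ✓, 1 ✓.
At position 2 the labels are {a, c} and the next position 3 has {}, so a → ○d is false there. This is the first violation.

2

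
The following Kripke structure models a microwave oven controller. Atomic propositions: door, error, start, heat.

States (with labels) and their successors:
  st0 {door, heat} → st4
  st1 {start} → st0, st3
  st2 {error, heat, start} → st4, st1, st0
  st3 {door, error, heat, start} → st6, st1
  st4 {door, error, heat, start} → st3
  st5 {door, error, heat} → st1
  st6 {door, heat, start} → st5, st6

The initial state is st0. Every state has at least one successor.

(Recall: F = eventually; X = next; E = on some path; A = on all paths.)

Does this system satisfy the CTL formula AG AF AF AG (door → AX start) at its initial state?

States satisfying AF AF AG (door → AX start): ∅.
States satisfying AG AF AF AG (door → AX start): ∅.
st0 is reachable from st0 and violates AF AF AG (door → AX start), so AG fails at st0.
st0 ∉ Sat(AG AF AF AG (door → AX start)).

No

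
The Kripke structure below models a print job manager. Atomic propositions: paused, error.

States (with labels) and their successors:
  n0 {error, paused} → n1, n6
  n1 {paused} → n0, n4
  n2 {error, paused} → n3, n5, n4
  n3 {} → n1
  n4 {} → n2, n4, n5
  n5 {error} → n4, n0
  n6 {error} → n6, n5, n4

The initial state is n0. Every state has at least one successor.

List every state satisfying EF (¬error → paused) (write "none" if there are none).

{n0, n1, n2, n3, n4, n5, n6}

States satisfying ¬error → paused: {n0, n1, n2, n5, n6}.
States satisfying EF (¬error → paused): {n0, n1, n2, n3, n4, n5, n6}.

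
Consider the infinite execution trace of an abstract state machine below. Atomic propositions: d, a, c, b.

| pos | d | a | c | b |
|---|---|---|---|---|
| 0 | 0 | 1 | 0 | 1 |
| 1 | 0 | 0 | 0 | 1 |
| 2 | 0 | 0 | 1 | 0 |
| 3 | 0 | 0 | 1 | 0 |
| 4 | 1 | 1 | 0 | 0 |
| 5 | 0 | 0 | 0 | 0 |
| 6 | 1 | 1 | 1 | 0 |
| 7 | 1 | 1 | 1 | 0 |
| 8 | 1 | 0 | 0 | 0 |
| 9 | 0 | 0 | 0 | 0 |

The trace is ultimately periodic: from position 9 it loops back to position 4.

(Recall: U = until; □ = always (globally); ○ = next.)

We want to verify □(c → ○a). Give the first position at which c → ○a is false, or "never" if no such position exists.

Check c → ○a at each position in order: 0 ✓, 1 ✓.
At position 2 the labels are {c} and the next position 3 has {c}, so c → ○a is false there. This is the first violation.

2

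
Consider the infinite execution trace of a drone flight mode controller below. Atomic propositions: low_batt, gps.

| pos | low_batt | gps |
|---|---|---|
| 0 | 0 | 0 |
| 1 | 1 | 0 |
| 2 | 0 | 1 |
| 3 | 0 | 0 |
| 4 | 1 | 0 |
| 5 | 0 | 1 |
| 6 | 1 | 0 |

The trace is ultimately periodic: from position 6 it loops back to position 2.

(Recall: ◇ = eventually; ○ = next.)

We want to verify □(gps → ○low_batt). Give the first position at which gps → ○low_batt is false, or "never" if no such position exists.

Check gps → ○low_batt at each position in order: 0 ✓, 1 ✓.
At position 2 the labels are {gps} and the next position 3 has {}, so gps → ○low_batt is false there. This is the first violation.

2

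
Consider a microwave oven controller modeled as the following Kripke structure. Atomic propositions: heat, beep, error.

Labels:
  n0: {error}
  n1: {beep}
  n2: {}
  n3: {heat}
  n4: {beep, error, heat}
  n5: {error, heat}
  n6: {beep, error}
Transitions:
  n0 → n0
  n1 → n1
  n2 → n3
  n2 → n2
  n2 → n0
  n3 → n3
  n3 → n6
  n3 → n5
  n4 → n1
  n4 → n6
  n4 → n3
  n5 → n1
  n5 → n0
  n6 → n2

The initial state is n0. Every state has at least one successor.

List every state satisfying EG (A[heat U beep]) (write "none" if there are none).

{n1, n4}

States satisfying A[heat U beep]: {n1, n4, n6}.
States satisfying EG (A[heat U beep]): {n1, n4}.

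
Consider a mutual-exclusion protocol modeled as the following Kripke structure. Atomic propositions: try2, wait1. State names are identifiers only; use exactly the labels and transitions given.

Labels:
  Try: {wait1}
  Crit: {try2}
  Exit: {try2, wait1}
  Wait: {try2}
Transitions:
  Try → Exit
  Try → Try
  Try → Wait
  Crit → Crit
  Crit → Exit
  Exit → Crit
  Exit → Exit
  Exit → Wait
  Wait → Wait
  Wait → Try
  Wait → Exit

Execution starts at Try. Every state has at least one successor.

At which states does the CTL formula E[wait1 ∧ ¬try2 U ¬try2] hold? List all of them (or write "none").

{Try}

States satisfying wait1 ∧ ¬try2: {Try}.
States satisfying ¬try2: {Try}.
States satisfying E[wait1 ∧ ¬try2 U ¬try2]: {Try}.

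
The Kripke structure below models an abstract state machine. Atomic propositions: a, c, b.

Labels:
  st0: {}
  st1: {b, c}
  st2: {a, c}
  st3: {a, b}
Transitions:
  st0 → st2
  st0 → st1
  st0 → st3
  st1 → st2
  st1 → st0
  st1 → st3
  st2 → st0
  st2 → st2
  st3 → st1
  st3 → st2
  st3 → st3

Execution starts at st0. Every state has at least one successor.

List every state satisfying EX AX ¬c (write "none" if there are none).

States satisfying AX ¬c: ∅.
States satisfying EX AX ¬c: ∅.

none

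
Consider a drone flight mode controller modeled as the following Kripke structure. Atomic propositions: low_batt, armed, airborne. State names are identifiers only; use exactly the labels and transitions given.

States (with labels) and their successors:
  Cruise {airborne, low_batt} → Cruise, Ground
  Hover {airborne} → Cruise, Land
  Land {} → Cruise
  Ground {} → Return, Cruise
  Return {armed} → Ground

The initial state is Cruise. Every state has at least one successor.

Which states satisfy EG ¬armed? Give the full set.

States satisfying ¬armed: {Cruise, Hover, Land, Ground}.
States satisfying EG ¬armed: {Cruise, Hover, Land, Ground}.

{Cruise, Hover, Land, Ground}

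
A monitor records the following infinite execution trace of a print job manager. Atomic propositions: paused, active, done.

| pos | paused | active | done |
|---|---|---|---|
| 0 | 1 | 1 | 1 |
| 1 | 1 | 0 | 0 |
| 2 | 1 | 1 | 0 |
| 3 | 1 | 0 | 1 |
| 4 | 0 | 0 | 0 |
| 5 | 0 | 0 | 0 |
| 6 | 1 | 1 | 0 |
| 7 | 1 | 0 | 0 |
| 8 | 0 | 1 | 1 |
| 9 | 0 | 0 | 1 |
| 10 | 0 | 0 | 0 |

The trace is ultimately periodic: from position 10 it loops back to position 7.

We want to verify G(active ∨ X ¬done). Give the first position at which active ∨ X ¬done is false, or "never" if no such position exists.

Check active ∨ X ¬done at each position in order: 0 ✓, 1 ✓, 2 ✓, 3 ✓, 4 ✓, 5 ✓, 6 ✓.
At position 7 the labels are {paused} and the next position 8 has {active, done}, so active ∨ X ¬done is false there. This is the first violation.

7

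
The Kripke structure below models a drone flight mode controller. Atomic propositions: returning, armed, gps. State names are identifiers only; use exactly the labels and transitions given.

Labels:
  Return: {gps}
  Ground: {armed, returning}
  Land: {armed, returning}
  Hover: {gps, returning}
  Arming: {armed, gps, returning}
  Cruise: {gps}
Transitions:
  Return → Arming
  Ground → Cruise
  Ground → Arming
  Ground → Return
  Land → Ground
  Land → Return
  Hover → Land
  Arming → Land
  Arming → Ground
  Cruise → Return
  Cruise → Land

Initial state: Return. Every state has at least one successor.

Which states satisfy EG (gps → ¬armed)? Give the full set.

States satisfying gps → ¬armed: {Return, Ground, Land, Hover, Cruise}.
States satisfying EG (gps → ¬armed): {Ground, Land, Hover, Cruise}.

{Ground, Land, Hover, Cruise}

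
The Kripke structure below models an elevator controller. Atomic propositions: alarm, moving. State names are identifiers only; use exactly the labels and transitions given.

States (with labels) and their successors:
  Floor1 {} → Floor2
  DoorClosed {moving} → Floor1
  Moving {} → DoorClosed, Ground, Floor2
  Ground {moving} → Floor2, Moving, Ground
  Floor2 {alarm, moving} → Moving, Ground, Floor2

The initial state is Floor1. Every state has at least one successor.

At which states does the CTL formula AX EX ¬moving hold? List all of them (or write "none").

States satisfying EX ¬moving: {DoorClosed, Ground, Floor2}.
States satisfying AX EX ¬moving: {Floor1, Moving}.

{Floor1, Moving}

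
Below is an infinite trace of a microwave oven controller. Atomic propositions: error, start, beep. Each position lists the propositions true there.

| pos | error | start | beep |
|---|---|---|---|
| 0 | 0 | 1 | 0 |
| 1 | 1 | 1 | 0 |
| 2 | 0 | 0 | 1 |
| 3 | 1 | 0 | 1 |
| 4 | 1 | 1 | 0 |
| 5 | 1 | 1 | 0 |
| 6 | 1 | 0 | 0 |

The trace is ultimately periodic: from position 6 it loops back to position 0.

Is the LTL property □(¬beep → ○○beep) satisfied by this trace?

Does not hold

¬beep → ○○beep must hold at every position from 0 onward. It fails at position 4, so □(¬beep → ○○beep) is false.
Positions where ¬beep holds: 0, 1, 4, 5, 6.
Check ○○beep at each: 0→ok, 1→ok, 4→fails, 5→fails, 6→fails.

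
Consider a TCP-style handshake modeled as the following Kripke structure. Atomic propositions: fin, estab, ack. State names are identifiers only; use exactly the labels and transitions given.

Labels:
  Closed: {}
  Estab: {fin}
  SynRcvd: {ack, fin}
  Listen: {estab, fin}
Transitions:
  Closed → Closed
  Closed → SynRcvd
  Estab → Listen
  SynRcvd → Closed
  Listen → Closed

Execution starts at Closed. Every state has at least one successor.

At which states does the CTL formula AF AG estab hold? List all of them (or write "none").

none

States satisfying AG estab: ∅.
States satisfying AF AG estab: ∅.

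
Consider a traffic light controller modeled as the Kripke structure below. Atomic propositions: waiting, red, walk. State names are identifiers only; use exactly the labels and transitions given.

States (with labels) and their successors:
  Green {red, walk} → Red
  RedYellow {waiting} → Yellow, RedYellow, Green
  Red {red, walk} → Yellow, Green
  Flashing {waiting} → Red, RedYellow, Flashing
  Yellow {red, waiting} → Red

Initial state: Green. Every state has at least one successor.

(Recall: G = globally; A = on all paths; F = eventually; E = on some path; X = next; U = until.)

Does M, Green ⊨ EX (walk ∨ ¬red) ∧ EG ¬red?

No

States satisfying walk ∨ ¬red: {Green, RedYellow, Red, Flashing}.
States satisfying EX (walk ∨ ¬red): {Green, RedYellow, Red, Flashing, Yellow}.
States satisfying ¬red: {RedYellow, Flashing}.
States satisfying EG ¬red: {RedYellow, Flashing}.
States satisfying EX (walk ∨ ¬red) ∧ EG ¬red: {RedYellow, Flashing}.
Green ∉ Sat(EX (walk ∨ ¬red) ∧ EG ¬red).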